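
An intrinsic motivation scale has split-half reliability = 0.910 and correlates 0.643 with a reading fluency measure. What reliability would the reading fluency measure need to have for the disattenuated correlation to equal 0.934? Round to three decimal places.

r_true = r_obs / √(r_xx · r_yy) ⇒ 0.934 = 0.643 / √(0.910 · r_yy).
√(0.910 · r_yy) = 0.643 / 0.934 = 0.6884; 0.910 · r_yy = 0.4739; r_yy = 0.4739 / 0.910 ≈ 0.521.

0.521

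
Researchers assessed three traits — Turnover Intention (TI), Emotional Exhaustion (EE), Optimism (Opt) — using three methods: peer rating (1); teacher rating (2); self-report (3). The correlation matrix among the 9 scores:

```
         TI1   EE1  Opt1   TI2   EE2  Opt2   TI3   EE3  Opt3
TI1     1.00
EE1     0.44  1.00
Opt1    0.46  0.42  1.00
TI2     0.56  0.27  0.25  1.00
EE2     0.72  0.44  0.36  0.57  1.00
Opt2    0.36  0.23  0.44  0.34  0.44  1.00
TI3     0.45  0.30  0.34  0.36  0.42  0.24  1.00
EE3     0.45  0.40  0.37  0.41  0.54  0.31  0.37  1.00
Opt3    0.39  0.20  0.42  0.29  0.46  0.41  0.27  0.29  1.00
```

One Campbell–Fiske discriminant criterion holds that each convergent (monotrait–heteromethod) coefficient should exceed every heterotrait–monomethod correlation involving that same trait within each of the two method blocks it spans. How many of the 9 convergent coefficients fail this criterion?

9

Checking each validity diagonal entry against its comparison values:
TI (methods 1·2): 0.56 vs {0.44, 0.57, 0.46, 0.34} → fail.
TI (methods 1·3): 0.45 vs {0.44, 0.37, 0.46, 0.27} → fail.
TI (methods 2·3): 0.36 vs {0.57, 0.37, 0.34, 0.27} → fail.
EE (methods 1·2): 0.44 vs {0.44, 0.57, 0.42, 0.44} → fail.
EE (methods 1·3): 0.40 vs {0.44, 0.37, 0.42, 0.29} → fail.
EE (methods 2·3): 0.54 vs {0.57, 0.37, 0.44, 0.29} → fail.
Opt (methods 1·2): 0.44 vs {0.46, 0.34, 0.42, 0.44} → fail.
Opt (methods 1·3): 0.42 vs {0.46, 0.27, 0.42, 0.29} → fail.
Opt (methods 2·3): 0.41 vs {0.34, 0.27, 0.44, 0.29} → fail.
9 of 9 fail.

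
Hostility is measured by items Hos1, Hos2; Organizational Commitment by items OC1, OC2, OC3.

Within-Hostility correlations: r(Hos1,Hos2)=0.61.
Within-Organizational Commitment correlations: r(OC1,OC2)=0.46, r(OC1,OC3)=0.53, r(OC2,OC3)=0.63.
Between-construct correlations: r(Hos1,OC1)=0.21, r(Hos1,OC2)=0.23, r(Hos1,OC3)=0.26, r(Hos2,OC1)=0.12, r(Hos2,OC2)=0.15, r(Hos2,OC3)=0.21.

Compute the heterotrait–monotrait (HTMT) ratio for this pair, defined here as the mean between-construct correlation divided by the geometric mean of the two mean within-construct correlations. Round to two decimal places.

Mean between = 1.18/6 = 0.1967.
Mean within-Hos = 0.61/1 = 0.6100; mean within-OC = 1.62/3 = 0.5400.
Geometric mean = √(0.6100 × 0.5400) = 0.5739.
HTMT = 0.1967 / 0.5739 = 0.34.

0.34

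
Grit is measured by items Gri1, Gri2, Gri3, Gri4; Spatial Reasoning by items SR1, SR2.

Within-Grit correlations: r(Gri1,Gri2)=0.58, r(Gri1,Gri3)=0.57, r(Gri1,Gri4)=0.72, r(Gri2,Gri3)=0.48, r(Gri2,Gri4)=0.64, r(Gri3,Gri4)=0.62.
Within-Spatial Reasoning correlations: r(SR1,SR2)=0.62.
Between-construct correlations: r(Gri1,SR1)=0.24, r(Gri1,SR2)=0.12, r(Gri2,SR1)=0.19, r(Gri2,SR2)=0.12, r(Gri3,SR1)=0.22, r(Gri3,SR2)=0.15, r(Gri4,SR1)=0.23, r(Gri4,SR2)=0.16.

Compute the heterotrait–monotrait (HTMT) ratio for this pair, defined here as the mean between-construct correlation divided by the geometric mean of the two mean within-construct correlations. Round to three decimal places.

0.293

Between-construct mean = 1.43/8 = 0.1788.
Mean within-Gri = 3.61/6 = 0.6017; mean within-SR = 0.62/1 = 0.6200.
Geometric mean = √(0.6017 × 0.6200) = 0.6108.
HTMT = 0.1788 / 0.6108 = 0.293.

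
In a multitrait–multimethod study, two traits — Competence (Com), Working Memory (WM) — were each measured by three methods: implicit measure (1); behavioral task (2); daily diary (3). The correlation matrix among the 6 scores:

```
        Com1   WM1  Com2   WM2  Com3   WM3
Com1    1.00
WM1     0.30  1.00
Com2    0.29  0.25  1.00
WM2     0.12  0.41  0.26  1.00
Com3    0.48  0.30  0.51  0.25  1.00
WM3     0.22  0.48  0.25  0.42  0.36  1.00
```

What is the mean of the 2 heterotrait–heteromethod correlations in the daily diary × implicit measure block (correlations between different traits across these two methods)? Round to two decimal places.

0.26

HTHM values (method 3 × method 1): 0.30, 0.22; mean = 0.52/2 = 0.26.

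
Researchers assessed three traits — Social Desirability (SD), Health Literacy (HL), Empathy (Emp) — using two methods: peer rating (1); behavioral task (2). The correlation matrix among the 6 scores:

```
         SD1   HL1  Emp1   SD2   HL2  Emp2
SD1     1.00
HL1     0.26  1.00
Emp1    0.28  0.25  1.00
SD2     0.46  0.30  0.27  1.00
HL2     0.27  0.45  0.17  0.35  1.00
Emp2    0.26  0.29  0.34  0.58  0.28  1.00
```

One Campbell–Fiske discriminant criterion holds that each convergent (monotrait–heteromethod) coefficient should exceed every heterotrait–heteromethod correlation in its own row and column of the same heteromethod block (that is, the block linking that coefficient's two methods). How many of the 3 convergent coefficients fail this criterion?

0

Convergent coefficients and their comparison sets:
SD (methods 1·2): 0.46 vs {0.27, 0.30, 0.26, 0.27} → pass.
HL (methods 1·2): 0.45 vs {0.30, 0.27, 0.29, 0.17} → pass.
Emp (methods 1·2): 0.34 vs {0.27, 0.26, 0.17, 0.29} → pass.
0 of 3 fail.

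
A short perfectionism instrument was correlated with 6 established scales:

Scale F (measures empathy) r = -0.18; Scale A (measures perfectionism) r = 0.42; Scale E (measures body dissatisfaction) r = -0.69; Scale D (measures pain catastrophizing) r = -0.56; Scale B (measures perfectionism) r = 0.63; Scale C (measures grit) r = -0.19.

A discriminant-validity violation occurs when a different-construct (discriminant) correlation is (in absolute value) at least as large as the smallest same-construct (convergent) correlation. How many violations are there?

Convergent (same construct = perfectionism): Scale A, Scale B.
Smallest convergent = 0.42. Discriminant |r|: 0.18, 0.69, 0.56, 0.19; count ≥ 0.42 → 2.

2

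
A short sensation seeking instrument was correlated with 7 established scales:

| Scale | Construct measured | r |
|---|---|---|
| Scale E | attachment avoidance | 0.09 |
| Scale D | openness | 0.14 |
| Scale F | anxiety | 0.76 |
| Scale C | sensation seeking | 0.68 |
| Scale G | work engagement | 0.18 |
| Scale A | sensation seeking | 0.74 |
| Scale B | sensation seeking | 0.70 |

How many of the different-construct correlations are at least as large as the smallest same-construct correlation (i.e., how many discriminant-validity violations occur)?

Convergent (same construct = sensation seeking): Scale C, Scale A, Scale B.
Smallest convergent = 0.68. Discriminant values: 0.09, 0.14, 0.76, 0.18; count ≥ 0.68 → 1.

1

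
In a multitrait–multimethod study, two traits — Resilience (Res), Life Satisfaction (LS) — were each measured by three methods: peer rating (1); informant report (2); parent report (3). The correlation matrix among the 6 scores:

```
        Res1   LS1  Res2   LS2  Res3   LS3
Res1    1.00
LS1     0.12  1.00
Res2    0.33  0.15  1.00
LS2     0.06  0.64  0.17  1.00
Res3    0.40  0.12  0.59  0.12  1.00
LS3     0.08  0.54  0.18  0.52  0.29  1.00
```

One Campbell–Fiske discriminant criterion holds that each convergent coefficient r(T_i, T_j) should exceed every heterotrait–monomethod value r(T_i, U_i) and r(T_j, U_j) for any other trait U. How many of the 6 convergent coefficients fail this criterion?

Convergent coefficients and their comparison sets:
Res (methods 1·2): 0.33 vs {0.12, 0.17} → pass.
Res (methods 1·3): 0.40 vs {0.12, 0.29} → pass.
Res (methods 2·3): 0.59 vs {0.17, 0.29} → pass.
LS (methods 1·2): 0.64 vs {0.12, 0.17} → pass.
LS (methods 1·3): 0.54 vs {0.12, 0.29} → pass.
LS (methods 2·3): 0.52 vs {0.17, 0.29} → pass.
0 of 6 fail.

0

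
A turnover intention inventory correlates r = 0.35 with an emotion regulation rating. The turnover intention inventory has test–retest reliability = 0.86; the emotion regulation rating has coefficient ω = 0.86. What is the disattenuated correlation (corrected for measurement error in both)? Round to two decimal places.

0.41

r_true = r_obs / √(r_xx · r_yy) = 0.35 / √(0.86 × 0.86) = 0.35 / √0.7396 = 0.35 / 0.8600 ≈ 0.41.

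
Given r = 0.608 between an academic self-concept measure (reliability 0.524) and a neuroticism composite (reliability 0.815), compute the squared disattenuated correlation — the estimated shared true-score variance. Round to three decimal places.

Disattenuated r = 0.608 / √(0.524 × 0.815) = 0.608 / 0.6535 = 0.9304.
Shared true-score variance = 0.9304² = 0.8656 ≈ 0.866.

0.866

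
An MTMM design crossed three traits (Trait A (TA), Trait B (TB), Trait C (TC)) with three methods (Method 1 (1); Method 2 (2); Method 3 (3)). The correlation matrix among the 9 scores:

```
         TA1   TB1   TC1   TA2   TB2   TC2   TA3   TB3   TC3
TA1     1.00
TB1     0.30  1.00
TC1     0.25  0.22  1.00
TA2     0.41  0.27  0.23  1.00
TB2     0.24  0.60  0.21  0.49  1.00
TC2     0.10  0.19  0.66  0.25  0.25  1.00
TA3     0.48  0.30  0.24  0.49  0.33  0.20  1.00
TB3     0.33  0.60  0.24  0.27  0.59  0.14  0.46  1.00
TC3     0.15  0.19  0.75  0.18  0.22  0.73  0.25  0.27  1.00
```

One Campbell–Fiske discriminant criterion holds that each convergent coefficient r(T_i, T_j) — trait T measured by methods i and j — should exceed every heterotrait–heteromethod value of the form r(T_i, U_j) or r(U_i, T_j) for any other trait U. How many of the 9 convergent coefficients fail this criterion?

Checking each validity diagonal entry against its comparison values:
TA (methods 1·2): 0.41 vs {0.24, 0.27, 0.10, 0.23} → pass.
TA (methods 1·3): 0.48 vs {0.33, 0.30, 0.15, 0.24} → pass.
TA (methods 2·3): 0.49 vs {0.27, 0.33, 0.18, 0.20} → pass.
TB (methods 1·2): 0.60 vs {0.27, 0.24, 0.19, 0.21} → pass.
TB (methods 1·3): 0.60 vs {0.30, 0.33, 0.19, 0.24} → pass.
TB (methods 2·3): 0.59 vs {0.33, 0.27, 0.22, 0.14} → pass.
TC (methods 1·2): 0.66 vs {0.23, 0.10, 0.21, 0.19} → pass.
TC (methods 1·3): 0.75 vs {0.24, 0.15, 0.24, 0.19} → pass.
TC (methods 2·3): 0.73 vs {0.20, 0.18, 0.14, 0.22} → pass.
0 of 9 fail.

0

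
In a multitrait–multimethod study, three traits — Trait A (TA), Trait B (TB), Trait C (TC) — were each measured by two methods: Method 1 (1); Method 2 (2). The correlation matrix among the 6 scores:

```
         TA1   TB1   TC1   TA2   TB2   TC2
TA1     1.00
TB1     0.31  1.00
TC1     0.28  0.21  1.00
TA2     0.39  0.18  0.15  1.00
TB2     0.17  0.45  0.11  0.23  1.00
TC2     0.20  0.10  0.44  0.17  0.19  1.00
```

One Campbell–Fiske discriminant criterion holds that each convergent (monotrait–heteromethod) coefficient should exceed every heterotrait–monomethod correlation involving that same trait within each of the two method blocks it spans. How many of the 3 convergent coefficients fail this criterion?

0

Each convergent coefficient versus the relevant comparison correlations:
TA (methods 1·2): 0.39 vs {0.31, 0.23, 0.28, 0.17} → pass.
TB (methods 1·2): 0.45 vs {0.31, 0.23, 0.21, 0.19} → pass.
TC (methods 1·2): 0.44 vs {0.28, 0.17, 0.21, 0.19} → pass.
0 of 3 fail.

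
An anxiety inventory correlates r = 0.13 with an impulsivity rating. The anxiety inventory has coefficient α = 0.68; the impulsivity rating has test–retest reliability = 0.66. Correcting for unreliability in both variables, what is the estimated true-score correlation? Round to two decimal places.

0.19

r_true = r_obs / √(r_xx · r_yy) = 0.13 / √(0.68 × 0.66) = 0.13 / √0.4488 = 0.13 / 0.6699 ≈ 0.19.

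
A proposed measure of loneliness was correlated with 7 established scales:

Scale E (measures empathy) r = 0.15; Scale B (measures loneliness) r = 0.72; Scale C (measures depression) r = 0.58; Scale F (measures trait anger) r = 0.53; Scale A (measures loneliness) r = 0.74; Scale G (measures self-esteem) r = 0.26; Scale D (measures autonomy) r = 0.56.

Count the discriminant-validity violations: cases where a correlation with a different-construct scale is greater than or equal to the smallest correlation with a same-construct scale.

0

Convergent (same construct = loneliness): Scale B, Scale A.
Smallest convergent = 0.72. Discriminant values: 0.15, 0.58, 0.53, 0.26, 0.56; count ≥ 0.72 → 0.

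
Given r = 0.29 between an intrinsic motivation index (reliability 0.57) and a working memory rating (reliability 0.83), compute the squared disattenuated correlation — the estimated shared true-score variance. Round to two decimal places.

0.18

Disattenuated r = 0.29 / √(0.57 × 0.83) = 0.29 / 0.6878 = 0.4216.
Shared true-score variance = 0.4216² = 0.1777 ≈ 0.18.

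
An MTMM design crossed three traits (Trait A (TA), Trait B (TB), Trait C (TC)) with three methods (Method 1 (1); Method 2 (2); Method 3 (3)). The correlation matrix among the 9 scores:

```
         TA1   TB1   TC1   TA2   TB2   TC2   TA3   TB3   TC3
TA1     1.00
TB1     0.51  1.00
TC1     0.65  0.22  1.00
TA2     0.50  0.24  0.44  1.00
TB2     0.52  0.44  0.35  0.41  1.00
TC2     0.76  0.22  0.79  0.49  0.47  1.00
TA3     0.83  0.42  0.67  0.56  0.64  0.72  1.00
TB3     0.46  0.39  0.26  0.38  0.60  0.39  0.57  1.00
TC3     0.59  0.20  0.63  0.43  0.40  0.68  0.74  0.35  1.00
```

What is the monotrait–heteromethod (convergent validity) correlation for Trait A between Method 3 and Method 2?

Same trait (TA), different methods: r(TA3, TA2) = 0.56.

0.56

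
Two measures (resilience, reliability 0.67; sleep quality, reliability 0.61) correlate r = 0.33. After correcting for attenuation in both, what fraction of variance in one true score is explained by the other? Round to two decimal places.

0.27

Disattenuated r = 0.33 / √(0.67 × 0.61) = 0.33 / 0.6393 = 0.5162.
Shared true-score variance = 0.5162² = 0.2665 ≈ 0.27.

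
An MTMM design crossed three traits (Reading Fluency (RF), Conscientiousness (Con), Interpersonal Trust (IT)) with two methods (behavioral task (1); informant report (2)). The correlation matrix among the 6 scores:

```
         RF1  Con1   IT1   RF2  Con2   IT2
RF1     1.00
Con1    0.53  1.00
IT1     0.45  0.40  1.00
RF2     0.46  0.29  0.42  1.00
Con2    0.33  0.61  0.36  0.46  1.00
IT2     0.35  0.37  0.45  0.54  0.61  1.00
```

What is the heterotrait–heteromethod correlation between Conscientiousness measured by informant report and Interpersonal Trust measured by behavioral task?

Different traits and methods: r(Con2, IT1) = 0.36.

0.36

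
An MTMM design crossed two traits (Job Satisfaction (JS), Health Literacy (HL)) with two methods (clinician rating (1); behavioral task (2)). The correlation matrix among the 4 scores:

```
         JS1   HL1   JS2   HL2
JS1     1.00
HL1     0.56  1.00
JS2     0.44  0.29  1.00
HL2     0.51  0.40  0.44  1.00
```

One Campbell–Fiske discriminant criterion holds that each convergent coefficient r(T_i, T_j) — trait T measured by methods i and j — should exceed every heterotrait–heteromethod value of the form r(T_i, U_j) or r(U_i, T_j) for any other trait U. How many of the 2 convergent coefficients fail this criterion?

Convergent coefficients and their comparison sets:
JS (methods 1·2): 0.44 vs {0.51, 0.29} → fail.
HL (methods 1·2): 0.40 vs {0.29, 0.51} → fail.
2 of 2 fail.

2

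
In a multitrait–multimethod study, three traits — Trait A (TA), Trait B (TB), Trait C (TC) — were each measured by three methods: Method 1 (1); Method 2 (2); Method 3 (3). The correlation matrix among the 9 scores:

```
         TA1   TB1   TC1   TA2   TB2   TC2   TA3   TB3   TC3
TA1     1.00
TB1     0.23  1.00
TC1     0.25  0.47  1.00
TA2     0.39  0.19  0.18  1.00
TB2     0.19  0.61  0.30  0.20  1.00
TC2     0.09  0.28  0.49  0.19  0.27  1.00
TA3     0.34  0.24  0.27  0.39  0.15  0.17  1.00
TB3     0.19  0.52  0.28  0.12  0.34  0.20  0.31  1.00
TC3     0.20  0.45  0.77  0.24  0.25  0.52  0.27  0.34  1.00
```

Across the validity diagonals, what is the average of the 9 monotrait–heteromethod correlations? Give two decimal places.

Convergent values: 0.39, 0.34, 0.39, 0.61, 0.52, 0.34, 0.49, 0.77, 0.52; mean = 4.37/9 = 0.49.

0.49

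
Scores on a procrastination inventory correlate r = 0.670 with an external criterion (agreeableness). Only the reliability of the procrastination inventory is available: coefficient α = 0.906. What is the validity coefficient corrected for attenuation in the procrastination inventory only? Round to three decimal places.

0.704

Single correction: r_c = r_obs / √r_xx = 0.670 / √0.906 = 0.670 / 0.9518 ≈ 0.704.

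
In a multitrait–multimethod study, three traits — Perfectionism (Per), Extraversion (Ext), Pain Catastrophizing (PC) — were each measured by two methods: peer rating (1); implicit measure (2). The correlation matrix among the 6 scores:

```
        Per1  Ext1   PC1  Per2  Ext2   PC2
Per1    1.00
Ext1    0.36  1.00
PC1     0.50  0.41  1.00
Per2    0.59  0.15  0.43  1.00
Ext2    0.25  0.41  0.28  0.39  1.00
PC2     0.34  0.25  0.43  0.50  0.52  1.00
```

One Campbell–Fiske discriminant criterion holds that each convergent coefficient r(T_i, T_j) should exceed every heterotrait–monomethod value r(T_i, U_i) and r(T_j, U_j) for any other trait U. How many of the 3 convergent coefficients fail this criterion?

Checking each validity diagonal entry against its comparison values:
Per (methods 1·2): 0.59 vs {0.36, 0.39, 0.50, 0.50} → pass.
Ext (methods 1·2): 0.41 vs {0.36, 0.39, 0.41, 0.52} → fail.
PC (methods 1·2): 0.43 vs {0.50, 0.50, 0.41, 0.52} → fail.
2 of 3 fail.

2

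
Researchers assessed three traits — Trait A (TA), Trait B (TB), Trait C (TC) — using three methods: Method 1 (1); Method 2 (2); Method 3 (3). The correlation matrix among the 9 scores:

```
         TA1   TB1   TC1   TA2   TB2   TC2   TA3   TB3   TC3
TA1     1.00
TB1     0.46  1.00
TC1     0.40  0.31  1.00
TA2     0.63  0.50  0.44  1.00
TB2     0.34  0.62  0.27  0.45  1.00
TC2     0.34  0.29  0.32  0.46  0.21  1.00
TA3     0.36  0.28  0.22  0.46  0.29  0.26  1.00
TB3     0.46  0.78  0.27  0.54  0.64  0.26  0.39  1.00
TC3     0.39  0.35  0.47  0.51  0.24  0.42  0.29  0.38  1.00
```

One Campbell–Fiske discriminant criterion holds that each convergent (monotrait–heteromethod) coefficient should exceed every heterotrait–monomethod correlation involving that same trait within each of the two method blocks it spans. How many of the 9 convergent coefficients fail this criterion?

Checking each validity diagonal entry against its comparison values:
TA (methods 1·2): 0.63 vs {0.46, 0.45, 0.40, 0.46} → pass.
TA (methods 1·3): 0.36 vs {0.46, 0.39, 0.40, 0.29} → fail.
TA (methods 2·3): 0.46 vs {0.45, 0.39, 0.46, 0.29} → fail.
TB (methods 1·2): 0.62 vs {0.46, 0.45, 0.31, 0.21} → pass.
TB (methods 1·3): 0.78 vs {0.46, 0.39, 0.31, 0.38} → pass.
TB (methods 2·3): 0.64 vs {0.45, 0.39, 0.21, 0.38} → pass.
TC (methods 1·2): 0.32 vs {0.40, 0.46, 0.31, 0.21} → fail.
TC (methods 1·3): 0.47 vs {0.40, 0.29, 0.31, 0.38} → pass.
TC (methods 2·3): 0.42 vs {0.46, 0.29, 0.21, 0.38} → fail.
4 of 9 fail.

4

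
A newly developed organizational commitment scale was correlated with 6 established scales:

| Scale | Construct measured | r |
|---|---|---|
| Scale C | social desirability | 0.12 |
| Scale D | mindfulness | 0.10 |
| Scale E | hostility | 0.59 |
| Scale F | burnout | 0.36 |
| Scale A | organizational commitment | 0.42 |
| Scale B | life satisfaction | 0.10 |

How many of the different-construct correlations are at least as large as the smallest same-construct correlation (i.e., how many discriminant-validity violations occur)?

1

Convergent (same construct = organizational commitment): Scale A.
Smallest convergent = 0.42. Discriminant values: 0.12, 0.10, 0.59, 0.36, 0.10; count ≥ 0.42 → 1.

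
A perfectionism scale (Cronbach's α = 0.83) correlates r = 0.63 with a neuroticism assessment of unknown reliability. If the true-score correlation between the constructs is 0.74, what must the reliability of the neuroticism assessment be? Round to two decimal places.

0.87

r_true = r_obs / √(r_xx · r_yy) ⇒ 0.74 = 0.63 / √(0.83 · r_yy).
√(0.83 · r_yy) = 0.63 / 0.74 = 0.8514; 0.83 · r_yy = 0.7249; r_yy = 0.7249 / 0.83 ≈ 0.87.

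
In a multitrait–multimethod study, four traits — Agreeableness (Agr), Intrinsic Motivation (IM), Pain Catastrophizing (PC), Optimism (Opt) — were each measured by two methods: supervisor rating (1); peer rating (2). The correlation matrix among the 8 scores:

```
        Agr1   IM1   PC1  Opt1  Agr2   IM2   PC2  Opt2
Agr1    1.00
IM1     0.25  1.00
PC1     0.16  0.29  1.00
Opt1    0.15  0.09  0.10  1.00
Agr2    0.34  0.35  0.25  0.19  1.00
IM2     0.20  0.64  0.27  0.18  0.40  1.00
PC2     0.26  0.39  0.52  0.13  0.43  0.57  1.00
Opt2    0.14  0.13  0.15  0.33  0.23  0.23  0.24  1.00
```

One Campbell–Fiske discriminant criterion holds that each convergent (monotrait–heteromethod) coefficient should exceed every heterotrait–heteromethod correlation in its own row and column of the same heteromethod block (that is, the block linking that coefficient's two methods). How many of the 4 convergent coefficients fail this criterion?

Each convergent coefficient versus the relevant comparison correlations:
Agr (methods 1·2): 0.34 vs {0.20, 0.35, 0.26, 0.25, 0.14, 0.19} → fail.
IM (methods 1·2): 0.64 vs {0.35, 0.20, 0.39, 0.27, 0.13, 0.18} → pass.
PC (methods 1·2): 0.52 vs {0.25, 0.26, 0.27, 0.39, 0.15, 0.13} → pass.
Opt (methods 1·2): 0.33 vs {0.19, 0.14, 0.18, 0.13, 0.13, 0.15} → pass.
1 of 4 fail.

1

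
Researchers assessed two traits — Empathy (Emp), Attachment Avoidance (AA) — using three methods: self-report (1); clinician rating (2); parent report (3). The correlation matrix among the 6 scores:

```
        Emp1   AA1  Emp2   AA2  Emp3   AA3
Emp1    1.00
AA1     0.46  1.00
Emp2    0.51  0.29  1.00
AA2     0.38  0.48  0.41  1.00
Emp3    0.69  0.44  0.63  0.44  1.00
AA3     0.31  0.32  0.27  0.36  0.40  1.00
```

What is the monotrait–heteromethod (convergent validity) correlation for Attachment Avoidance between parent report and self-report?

0.32

Same trait (AA), different methods: r(AA3, AA1) = 0.32.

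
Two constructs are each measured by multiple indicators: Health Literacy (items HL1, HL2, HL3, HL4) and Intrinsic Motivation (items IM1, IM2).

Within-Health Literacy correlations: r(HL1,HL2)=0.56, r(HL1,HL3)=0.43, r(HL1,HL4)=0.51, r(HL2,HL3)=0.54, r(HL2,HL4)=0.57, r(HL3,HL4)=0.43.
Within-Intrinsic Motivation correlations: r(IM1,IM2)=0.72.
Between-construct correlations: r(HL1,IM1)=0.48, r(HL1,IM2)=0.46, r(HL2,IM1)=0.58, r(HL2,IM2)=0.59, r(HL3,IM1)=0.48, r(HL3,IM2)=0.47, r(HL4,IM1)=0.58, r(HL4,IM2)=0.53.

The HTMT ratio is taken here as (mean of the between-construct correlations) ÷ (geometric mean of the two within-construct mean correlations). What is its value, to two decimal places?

0.86

Mean between = 4.17/8 = 0.5213.
Mean within-HL = 3.04/6 = 0.5067; mean within-IM = 0.72/1 = 0.7200.
Geometric mean = √(0.5067 × 0.7200) = 0.6040.
HTMT = 0.5213 / 0.6040 = 0.86.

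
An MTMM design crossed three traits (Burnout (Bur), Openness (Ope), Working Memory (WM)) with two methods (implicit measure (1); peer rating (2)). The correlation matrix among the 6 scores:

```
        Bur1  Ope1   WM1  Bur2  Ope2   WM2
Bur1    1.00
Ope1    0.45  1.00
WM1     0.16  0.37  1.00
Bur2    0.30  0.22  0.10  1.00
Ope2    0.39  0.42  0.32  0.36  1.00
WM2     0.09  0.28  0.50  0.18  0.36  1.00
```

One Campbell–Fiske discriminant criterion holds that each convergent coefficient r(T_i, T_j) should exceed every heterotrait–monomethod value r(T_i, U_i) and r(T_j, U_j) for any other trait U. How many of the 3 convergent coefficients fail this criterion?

Each convergent coefficient versus the relevant comparison correlations:
Bur (methods 1·2): 0.30 vs {0.45, 0.36, 0.16, 0.18} → fail.
Ope (methods 1·2): 0.42 vs {0.45, 0.36, 0.37, 0.36} → fail.
WM (methods 1·2): 0.50 vs {0.16, 0.18, 0.37, 0.36} → pass.
2 of 3 fail.

2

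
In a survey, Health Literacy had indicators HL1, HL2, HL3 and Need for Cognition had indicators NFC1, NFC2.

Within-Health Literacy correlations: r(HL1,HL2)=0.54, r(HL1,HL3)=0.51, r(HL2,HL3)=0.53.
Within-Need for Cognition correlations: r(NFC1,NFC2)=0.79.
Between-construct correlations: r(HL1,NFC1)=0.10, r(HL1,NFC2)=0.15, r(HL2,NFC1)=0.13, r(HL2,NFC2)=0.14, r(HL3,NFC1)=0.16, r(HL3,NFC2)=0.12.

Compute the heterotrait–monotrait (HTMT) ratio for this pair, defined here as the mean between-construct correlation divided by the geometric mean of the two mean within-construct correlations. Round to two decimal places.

Mean heterotrait r = 0.80/6 = 0.1333.
Mean within-HL = 1.58/3 = 0.5267; mean within-NFC = 0.79/1 = 0.7900.
Geometric mean = √(0.5267 × 0.7900) = 0.6451.
HTMT = 0.1333 / 0.6451 = 0.21.

0.21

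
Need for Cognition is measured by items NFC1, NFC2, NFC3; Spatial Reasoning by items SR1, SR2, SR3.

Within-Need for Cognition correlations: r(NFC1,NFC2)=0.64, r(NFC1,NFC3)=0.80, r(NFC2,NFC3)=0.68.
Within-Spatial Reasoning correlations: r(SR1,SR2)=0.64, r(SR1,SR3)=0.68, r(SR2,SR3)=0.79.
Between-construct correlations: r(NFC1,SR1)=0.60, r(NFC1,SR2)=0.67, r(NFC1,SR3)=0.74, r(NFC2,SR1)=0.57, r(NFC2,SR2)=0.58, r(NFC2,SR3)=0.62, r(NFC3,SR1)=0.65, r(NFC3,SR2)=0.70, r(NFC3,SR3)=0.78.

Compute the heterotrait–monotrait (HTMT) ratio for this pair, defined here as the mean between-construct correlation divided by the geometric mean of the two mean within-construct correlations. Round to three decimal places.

Mean heterotrait r = 5.91/9 = 0.6567.
Mean within-NFC = 2.12/3 = 0.7067; mean within-SR = 2.11/3 = 0.7033.
Geometric mean = √(0.7067 × 0.7033) = 0.7050.
HTMT = 0.6567 / 0.7050 = 0.931.

0.931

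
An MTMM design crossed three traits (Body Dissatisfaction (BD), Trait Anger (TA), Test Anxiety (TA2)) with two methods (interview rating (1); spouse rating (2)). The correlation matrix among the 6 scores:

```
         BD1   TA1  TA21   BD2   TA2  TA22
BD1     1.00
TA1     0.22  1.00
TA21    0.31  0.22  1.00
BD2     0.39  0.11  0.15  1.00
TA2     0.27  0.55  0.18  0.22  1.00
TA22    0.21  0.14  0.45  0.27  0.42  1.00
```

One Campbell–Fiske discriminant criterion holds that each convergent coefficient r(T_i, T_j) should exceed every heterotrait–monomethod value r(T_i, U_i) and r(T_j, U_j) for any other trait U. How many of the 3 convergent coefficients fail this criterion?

0

Each convergent coefficient versus the relevant comparison correlations:
BD (methods 1·2): 0.39 vs {0.22, 0.22, 0.31, 0.27} → pass.
TA (methods 1·2): 0.55 vs {0.22, 0.22, 0.22, 0.42} → pass.
TA2 (methods 1·2): 0.45 vs {0.31, 0.27, 0.22, 0.42} → pass.
0 of 3 fail.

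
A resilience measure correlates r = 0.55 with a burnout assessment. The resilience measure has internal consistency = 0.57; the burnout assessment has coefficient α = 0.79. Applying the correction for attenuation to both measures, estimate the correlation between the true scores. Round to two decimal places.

0.82

r_true = r_obs / √(r_xx · r_yy) = 0.55 / √(0.57 × 0.79) = 0.55 / √0.4503 = 0.55 / 0.6710 ≈ 0.82.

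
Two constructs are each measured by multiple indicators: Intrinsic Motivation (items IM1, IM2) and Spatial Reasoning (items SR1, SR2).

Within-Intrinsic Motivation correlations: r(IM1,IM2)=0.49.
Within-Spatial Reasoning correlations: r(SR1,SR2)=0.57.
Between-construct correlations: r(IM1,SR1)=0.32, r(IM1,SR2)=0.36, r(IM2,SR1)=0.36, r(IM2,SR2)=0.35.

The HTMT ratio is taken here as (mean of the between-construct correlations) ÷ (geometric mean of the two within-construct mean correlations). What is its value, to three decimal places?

0.658

Between-construct mean = 1.39/4 = 0.3475.
Mean within-IM = 0.49/1 = 0.4900; mean within-SR = 0.57/1 = 0.5700.
Geometric mean = √(0.4900 × 0.5700) = 0.5285.
HTMT = 0.3475 / 0.5285 = 0.658.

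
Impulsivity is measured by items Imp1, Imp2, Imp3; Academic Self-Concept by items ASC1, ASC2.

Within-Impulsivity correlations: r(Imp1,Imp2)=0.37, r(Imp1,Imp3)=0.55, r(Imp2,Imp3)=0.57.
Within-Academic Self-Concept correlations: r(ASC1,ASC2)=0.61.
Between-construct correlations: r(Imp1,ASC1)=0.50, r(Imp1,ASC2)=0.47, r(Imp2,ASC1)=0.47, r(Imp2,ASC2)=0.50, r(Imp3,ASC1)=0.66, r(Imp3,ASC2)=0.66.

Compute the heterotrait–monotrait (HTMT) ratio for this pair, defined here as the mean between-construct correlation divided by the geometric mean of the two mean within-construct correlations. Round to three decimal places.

Mean between = 3.26/6 = 0.5433.
Mean within-Imp = 1.49/3 = 0.4967; mean within-ASC = 0.61/1 = 0.6100.
Geometric mean = √(0.4967 × 0.6100) = 0.5504.
HTMT = 0.5433 / 0.5504 = 0.987.

0.987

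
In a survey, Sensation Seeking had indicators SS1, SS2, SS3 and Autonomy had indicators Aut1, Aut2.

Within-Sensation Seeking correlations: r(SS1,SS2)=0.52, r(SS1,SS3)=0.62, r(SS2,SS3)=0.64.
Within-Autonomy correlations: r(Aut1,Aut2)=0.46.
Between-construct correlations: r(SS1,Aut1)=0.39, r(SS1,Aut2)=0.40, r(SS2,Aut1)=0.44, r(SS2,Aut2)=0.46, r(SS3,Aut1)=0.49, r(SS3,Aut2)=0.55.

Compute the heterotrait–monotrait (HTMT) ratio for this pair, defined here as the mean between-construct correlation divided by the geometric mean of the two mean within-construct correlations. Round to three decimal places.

Between-construct mean = 2.73/6 = 0.4550.
Mean within-SS = 1.78/3 = 0.5933; mean within-Aut = 0.46/1 = 0.4600.
Geometric mean = √(0.5933 × 0.4600) = 0.5224.
HTMT = 0.4550 / 0.5224 = 0.871.

0.871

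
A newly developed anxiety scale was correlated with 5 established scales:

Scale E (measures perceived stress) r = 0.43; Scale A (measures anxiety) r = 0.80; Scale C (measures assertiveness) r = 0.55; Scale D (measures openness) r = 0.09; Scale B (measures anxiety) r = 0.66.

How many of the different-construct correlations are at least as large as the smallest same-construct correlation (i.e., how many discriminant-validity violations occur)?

Convergent (same construct = anxiety): Scale A, Scale B.
Smallest convergent = 0.66. Discriminant values: 0.43, 0.55, 0.09; count ≥ 0.66 → 0.

0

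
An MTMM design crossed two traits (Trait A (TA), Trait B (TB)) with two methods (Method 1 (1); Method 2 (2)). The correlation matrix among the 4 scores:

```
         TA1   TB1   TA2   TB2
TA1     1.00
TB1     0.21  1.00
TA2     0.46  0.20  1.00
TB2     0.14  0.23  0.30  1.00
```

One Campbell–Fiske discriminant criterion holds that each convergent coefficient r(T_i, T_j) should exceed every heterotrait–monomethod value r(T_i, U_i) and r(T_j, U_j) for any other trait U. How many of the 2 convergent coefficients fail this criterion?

Each convergent coefficient versus the relevant comparison correlations:
TA (methods 1·2): 0.46 vs {0.21, 0.30} → pass.
TB (methods 1·2): 0.23 vs {0.21, 0.30} → fail.
1 of 2 fail.

1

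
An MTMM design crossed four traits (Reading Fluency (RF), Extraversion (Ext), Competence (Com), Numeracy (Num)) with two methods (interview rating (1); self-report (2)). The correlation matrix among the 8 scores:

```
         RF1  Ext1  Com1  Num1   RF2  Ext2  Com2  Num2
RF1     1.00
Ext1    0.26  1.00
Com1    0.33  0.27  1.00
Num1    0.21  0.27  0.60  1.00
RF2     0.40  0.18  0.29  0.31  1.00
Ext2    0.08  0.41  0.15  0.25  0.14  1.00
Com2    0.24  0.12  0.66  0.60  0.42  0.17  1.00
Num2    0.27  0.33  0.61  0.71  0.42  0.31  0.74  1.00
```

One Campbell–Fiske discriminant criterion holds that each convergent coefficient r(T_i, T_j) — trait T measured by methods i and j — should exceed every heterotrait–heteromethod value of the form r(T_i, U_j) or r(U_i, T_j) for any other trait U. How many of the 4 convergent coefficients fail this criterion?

Each convergent coefficient versus the relevant comparison correlations:
RF (methods 1·2): 0.40 vs {0.08, 0.18, 0.24, 0.29, 0.27, 0.31} → pass.
Ext (methods 1·2): 0.41 vs {0.18, 0.08, 0.12, 0.15, 0.33, 0.25} → pass.
Com (methods 1·2): 0.66 vs {0.29, 0.24, 0.15, 0.12, 0.61, 0.60} → pass.
Num (methods 1·2): 0.71 vs {0.31, 0.27, 0.25, 0.33, 0.60, 0.61} → pass.
0 of 4 fail.

0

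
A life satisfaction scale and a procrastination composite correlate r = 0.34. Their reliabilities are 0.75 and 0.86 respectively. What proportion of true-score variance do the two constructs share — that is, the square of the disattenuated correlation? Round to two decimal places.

Disattenuated r = 0.34 / √(0.75 × 0.86) = 0.34 / 0.8031 = 0.4234.
Shared true-score variance = 0.4234² = 0.1793 ≈ 0.18.

0.18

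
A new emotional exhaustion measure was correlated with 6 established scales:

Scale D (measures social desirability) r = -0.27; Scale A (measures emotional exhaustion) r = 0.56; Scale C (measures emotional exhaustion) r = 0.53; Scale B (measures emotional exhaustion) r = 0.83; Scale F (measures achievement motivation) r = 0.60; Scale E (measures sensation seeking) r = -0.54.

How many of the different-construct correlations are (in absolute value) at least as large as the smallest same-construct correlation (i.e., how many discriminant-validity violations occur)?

Convergent (same construct = emotional exhaustion): Scale A, Scale C, Scale B.
Smallest convergent = 0.53. Discriminant |r|: 0.27, 0.60, 0.54; count ≥ 0.53 → 2.

2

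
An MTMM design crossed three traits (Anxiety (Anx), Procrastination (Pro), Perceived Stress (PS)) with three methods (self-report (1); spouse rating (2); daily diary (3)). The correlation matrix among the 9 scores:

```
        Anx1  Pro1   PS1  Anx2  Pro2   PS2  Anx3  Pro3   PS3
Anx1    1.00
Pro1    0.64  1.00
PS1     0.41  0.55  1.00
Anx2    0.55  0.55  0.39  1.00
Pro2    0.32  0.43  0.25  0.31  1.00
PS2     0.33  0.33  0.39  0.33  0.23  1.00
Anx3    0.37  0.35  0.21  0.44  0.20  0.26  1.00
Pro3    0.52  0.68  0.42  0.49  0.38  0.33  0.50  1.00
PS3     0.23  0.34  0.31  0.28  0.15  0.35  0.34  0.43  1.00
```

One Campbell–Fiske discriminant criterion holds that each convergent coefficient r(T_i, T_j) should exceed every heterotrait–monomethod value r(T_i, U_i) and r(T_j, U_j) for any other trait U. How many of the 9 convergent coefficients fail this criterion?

Convergent coefficients and their comparison sets:
Anx (methods 1·2): 0.55 vs {0.64, 0.31, 0.41, 0.33} → fail.
Anx (methods 1·3): 0.37 vs {0.64, 0.50, 0.41, 0.34} → fail.
Anx (methods 2·3): 0.44 vs {0.31, 0.50, 0.33, 0.34} → fail.
Pro (methods 1·2): 0.43 vs {0.64, 0.31, 0.55, 0.23} → fail.
Pro (methods 1·3): 0.68 vs {0.64, 0.50, 0.55, 0.43} → pass.
Pro (methods 2·3): 0.38 vs {0.31, 0.50, 0.23, 0.43} → fail.
PS (methods 1·2): 0.39 vs {0.41, 0.33, 0.55, 0.23} → fail.
PS (methods 1·3): 0.31 vs {0.41, 0.34, 0.55, 0.43} → fail.
PS (methods 2·3): 0.35 vs {0.33, 0.34, 0.23, 0.43} → fail.
8 of 9 fail.

8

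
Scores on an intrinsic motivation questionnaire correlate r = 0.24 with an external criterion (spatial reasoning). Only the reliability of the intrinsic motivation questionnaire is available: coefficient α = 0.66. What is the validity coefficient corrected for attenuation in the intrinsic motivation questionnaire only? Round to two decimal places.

0.30

Single correction: r_c = r_obs / √r_xx = 0.24 / √0.66 = 0.24 / 0.8124 ≈ 0.30.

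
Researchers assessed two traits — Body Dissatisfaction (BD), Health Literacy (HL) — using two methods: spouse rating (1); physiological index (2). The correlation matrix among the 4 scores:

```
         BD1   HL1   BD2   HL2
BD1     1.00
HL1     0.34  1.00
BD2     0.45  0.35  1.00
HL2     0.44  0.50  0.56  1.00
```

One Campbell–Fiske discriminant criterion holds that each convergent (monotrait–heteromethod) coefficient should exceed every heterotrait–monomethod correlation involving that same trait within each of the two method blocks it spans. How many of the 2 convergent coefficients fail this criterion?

Each convergent coefficient versus the relevant comparison correlations:
BD (methods 1·2): 0.45 vs {0.34, 0.56} → fail.
HL (methods 1·2): 0.50 vs {0.34, 0.56} → fail.
2 of 2 fail.

2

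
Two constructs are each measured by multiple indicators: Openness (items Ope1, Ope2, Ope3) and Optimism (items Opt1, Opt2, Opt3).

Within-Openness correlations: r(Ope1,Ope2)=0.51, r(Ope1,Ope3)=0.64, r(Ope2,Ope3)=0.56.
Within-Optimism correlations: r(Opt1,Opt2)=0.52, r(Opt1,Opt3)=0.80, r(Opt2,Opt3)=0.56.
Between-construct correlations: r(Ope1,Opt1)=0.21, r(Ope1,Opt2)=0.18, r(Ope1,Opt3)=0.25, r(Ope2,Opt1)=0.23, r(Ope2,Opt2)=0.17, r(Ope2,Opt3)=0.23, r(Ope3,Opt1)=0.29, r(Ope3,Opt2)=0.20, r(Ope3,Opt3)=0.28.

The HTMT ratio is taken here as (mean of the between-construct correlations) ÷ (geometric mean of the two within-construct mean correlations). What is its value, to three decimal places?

Between-construct mean = 2.04/9 = 0.2267.
Mean within-Ope = 1.71/3 = 0.5700; mean within-Opt = 1.88/3 = 0.6267.
Geometric mean = √(0.5700 × 0.6267) = 0.5977.
HTMT = 0.2267 / 0.5977 = 0.379.

0.379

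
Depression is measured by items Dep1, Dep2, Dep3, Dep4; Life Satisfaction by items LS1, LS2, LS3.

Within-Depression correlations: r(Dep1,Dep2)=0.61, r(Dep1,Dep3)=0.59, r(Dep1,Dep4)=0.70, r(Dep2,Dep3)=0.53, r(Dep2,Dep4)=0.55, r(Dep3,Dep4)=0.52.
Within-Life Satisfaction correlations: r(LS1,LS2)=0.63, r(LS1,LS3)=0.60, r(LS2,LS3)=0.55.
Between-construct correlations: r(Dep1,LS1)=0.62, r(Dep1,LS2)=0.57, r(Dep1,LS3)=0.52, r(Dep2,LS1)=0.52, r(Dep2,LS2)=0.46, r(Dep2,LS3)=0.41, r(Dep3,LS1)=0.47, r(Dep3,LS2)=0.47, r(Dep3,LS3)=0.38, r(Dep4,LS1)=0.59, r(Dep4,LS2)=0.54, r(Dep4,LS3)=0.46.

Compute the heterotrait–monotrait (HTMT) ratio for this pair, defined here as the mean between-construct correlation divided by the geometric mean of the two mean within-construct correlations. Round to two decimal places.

0.85

Between-construct mean = 6.01/12 = 0.5008.
Mean within-Dep = 3.50/6 = 0.5833; mean within-LS = 1.78/3 = 0.5933.
Geometric mean = √(0.5833 × 0.5933) = 0.5883.
HTMT = 0.5008 / 0.5883 = 0.85.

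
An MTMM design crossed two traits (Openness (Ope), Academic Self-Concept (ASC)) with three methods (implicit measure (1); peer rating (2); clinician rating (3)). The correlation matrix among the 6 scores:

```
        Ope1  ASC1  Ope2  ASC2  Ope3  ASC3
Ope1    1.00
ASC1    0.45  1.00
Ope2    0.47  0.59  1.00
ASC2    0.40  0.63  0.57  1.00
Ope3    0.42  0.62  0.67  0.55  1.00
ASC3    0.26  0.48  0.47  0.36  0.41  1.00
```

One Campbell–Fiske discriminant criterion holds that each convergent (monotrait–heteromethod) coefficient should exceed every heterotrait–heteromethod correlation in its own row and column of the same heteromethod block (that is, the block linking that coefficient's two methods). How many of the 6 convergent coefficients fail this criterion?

Checking each validity diagonal entry against its comparison values:
Ope (methods 1·2): 0.47 vs {0.40, 0.59} → fail.
Ope (methods 1·3): 0.42 vs {0.26, 0.62} → fail.
Ope (methods 2·3): 0.67 vs {0.47, 0.55} → pass.
ASC (methods 1·2): 0.63 vs {0.59, 0.40} → pass.
ASC (methods 1·3): 0.48 vs {0.62, 0.26} → fail.
ASC (methods 2·3): 0.36 vs {0.55, 0.47} → fail.
4 of 6 fail.

4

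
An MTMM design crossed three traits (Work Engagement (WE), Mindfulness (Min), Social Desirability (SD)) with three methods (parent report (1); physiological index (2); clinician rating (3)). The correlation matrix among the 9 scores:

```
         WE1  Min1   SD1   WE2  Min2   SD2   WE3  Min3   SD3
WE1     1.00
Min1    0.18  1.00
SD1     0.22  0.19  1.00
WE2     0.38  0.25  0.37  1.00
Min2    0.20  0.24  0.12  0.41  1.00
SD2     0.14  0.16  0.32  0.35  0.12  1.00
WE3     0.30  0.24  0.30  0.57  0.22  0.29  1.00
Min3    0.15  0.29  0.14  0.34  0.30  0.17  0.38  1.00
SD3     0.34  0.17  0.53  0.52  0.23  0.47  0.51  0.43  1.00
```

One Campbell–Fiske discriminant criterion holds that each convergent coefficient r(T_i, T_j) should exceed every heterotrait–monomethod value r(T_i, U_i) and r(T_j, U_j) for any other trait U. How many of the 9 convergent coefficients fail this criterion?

Convergent coefficients and their comparison sets:
WE (methods 1·2): 0.38 vs {0.18, 0.41, 0.22, 0.35} → fail.
WE (methods 1·3): 0.30 vs {0.18, 0.38, 0.22, 0.51} → fail.
WE (methods 2·3): 0.57 vs {0.41, 0.38, 0.35, 0.51} → pass.
Min (methods 1·2): 0.24 vs {0.18, 0.41, 0.19, 0.12} → fail.
Min (methods 1·3): 0.29 vs {0.18, 0.38, 0.19, 0.43} → fail.
Min (methods 2·3): 0.30 vs {0.41, 0.38, 0.12, 0.43} → fail.
SD (methods 1·2): 0.32 vs {0.22, 0.35, 0.19, 0.12} → fail.
SD (methods 1·3): 0.53 vs {0.22, 0.51, 0.19, 0.43} → pass.
SD (methods 2·3): 0.47 vs {0.35, 0.51, 0.12, 0.43} → fail.
7 of 9 fail.

7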